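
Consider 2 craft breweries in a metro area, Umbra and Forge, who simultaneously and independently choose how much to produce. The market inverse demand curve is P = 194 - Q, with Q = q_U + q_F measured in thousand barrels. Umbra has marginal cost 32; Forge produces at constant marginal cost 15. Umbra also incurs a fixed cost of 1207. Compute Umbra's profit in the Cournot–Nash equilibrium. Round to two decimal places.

1129.11

Umbra's profit: π_U = (194 - Q)q_U - (32q_U). Setting ∂π_U/∂q_U = 0: 162 - 2q_U - (q_F) = 0.
Forge's first-order condition: 179 - 2q_F - (q_U) = 0.
So q_U = (162 - q_F)/2 and q_F = (179 - q_U)/2.
Solving the pair: q_U = 145/3, q_F = 196/3.
Price P = 194 - 341/3 = 241/3.
Umbra's profit: (241/3 - 32)·(145/3) - 1207 = 1129.1111.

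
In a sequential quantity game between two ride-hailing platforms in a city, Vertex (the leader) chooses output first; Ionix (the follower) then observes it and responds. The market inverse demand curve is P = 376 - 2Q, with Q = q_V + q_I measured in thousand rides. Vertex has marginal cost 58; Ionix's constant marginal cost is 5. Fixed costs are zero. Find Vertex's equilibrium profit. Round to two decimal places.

The follower Ionix best-responds to any q_V: π_I = (376 - 2Q)q_I - 5q_I.
Setting the follower's marginal profit to zero, 371 - 2q_V - 4q_I = 0, i.e. q_I = (371 - 2q_V)/4.
The leader anticipates this reaction. Substituting into P = 376 - 2Q gives P = 381/2 - q_V, so π_V = (381/2 - q_V)q_V - 58q_V.
Maximising: ∂π_V/∂q_V = 265/2 - 2q_V = 0, giving q_V = 265/4.
Then q_I = (371 - 2·(265/4))/4 = 477/8.
Price P = 376 - 2·(1007/8) = 497/4.
Vertex's profit: (497/4 - 58)·(265/4) = 4389.0625.

4389.06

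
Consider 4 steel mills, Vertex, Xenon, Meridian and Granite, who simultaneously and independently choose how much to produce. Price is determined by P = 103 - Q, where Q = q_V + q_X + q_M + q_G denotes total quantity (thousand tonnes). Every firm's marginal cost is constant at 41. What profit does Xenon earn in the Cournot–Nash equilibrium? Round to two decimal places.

Each firm earns π_i = (103 - Q)q_i - 41q_i.
First-order condition (treating rivals' output as given): 62 - 2q_i - Σ_{j≠i} q_j = 0.
With identical firms every q_j equals q_i, so Σ_{j≠i} q_j = 3q_i and 62 = 5q_i, giving q_i = 62/5.
Price P = 103 - 248/5 = 267/5.
Xenon's profit: (267/5 - 41)·(62/5) = 153.7600.

153.76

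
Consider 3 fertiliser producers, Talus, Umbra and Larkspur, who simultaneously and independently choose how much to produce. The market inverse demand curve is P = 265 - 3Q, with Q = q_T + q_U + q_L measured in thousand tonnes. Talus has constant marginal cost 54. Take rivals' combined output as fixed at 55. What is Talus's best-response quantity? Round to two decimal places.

7.67

With rivals' combined output fixed at 55, Talus's profit is π_T = (265 - 3·55 - 3q_T)q_T - (54q_T) = (100 - 3q_T)q_T - (54q_T).
∂π_T/∂q_T = 46 - 6q_T = 0, so q_T = 23/3.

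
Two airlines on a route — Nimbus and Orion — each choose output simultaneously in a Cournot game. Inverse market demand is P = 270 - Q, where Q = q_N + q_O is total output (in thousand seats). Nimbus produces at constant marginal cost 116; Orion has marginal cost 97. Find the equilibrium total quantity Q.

109

Nimbus's profit: π_N = (270 - Q)q_N - (116q_N). Setting ∂π_N/∂q_N = 0: 154 - 2q_N - (q_O) = 0.
Orion's first-order condition: 173 - 2q_O - (q_N) = 0.
Best responses: q_N = (154 - q_O)/2, q_O = (173 - q_N)/2.
Solving the pair: q_N = 45, q_O = 64.
Total output Q = 45 + 64 = 109.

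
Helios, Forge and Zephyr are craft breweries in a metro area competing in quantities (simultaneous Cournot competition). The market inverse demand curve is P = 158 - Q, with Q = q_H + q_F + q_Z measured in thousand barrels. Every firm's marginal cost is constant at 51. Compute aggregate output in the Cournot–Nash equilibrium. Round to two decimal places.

Each firm earns π_i = (158 - Q)q_i - 51q_i.
First-order condition (treating rivals' output as given): 107 - 2q_i - Σ_{j≠i} q_j = 0.
By symmetry each firm produces the same amount; substituting Σ_{j≠i} q_j = 2q_i yields q_i = 107/4.
Total output Q = 107/4 + 107/4 + 107/4 = 321/4.

80.25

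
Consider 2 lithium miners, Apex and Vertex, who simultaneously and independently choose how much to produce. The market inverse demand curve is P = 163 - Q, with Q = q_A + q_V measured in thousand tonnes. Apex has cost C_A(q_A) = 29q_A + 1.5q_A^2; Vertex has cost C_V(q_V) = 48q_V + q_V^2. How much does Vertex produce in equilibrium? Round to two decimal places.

23.21

Apex's profit: π_A = (163 - Q)q_A - (29q_A + (3/2)q_A²). Setting ∂π_A/∂q_A = 0: 134 - 5q_A - (q_V) = 0.
Vertex's first-order condition: 115 - 4q_V - (q_A) = 0.
So q_A = (134 - q_V)/5 and q_V = (115 - q_A)/4.
Substituting one into the other gives q_A = 421/19 and q_V = 441/19.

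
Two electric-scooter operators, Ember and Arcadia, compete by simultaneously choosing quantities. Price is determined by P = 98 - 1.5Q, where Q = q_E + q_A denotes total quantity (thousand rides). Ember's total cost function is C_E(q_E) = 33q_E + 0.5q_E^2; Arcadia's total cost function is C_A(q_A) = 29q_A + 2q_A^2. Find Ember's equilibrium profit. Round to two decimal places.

Ember's profit: π_E = (98 - 1.5Q)q_E - (33q_E + (1/2)q_E²). Setting ∂π_E/∂q_E = 0: 65 - 4q_E - (3/2)(q_A) = 0.
Arcadia's first-order condition: 69 - 7q_A - (3/2)(q_E) = 0.
So q_E = (65 - (3/2)q_A)/4 and q_A = (69 - (3/2)q_E)/7.
Solving the pair: q_E = 1406/103, q_A = 714/103.
Price P = 98 - (3/2)·20.5825 = 67.1262.
Ember's profit: 67.1262·(1406/103) - 33·(1406/103) - (1/2)(1406/103)² = 372.6715.

372.67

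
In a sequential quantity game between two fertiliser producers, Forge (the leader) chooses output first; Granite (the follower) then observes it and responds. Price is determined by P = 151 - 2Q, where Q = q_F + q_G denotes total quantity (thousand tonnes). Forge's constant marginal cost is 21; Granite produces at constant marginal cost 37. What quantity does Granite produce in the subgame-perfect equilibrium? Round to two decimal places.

The follower Granite best-responds to any q_F: π_G = (151 - 2Q)q_G - 37q_G.
∂π_G/∂q_G = 114 - 2q_F - 4q_G = 0 gives the reaction function q_G = (114 - 2q_F)/4.
Forge substitutes q_G(q_F) into its own profit: π_F = q_F(151 - 2q_F - (114 - 2q_F)/2) - 21q_F = (94 - q_F)q_F - 21q_F.
Maximising: ∂π_F/∂q_F = 73 - 2q_F = 0, giving q_F = 73/2.
Then q_G = (114 - 2·(73/2))/4 = 41/4.

10.25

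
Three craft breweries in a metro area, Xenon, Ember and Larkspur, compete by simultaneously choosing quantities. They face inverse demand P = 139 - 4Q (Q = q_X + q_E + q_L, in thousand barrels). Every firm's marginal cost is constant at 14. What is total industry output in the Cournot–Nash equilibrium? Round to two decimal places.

23.44

Each firm earns π_i = (139 - 4Q)q_i - 14q_i.
First-order condition (treating rivals' output as given): 125 - 8q_i - 4·Σ_{j≠i} q_j = 0.
By symmetry each firm produces the same amount; substituting Σ_{j≠i} q_j = 2q_i yields q_i = 125/16.
Total output Q = 125/16 + 125/16 + 125/16 = 375/16.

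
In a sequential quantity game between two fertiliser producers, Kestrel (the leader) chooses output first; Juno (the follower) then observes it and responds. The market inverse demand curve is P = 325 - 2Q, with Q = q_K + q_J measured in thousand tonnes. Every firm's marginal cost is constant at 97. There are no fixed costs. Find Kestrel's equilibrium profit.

The follower Juno best-responds to any q_K: π_J = (325 - 2Q)q_J - 97q_J.
Follower FOC: 228 - 2q_K - 4q_J = 0, so q_J(q_K) = (228 - 2q_K)/4.
The leader anticipates this reaction. Substituting into P = 325 - 2Q gives P = 211 - q_K, so π_K = (211 - q_K)q_K - 97q_K.
The leader's first-order condition 114 - 2q_K = 0 yields q_K = 57.
Then q_J = (228 - 2·57)/4 = 57/2.
Price P = 325 - 2·(171/2) = 154.
Kestrel's profit: (154 - 97)·57 = 3249.

3249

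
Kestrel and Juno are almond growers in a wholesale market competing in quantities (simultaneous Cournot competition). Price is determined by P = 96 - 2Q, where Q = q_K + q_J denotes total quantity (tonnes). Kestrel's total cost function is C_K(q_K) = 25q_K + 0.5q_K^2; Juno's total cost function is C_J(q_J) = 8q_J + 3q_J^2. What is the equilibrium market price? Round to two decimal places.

Kestrel's profit: π_K = (96 - 2Q)q_K - (25q_K + (1/2)q_K²). Setting ∂π_K/∂q_K = 0: 71 - 5q_K - 2(q_J) = 0.
Juno's profit: π_J = (96 - 2Q)q_J - (8q_J + 3q_J²). Setting ∂π_J/∂q_J = 0: 88 - 10q_J - 2(q_K) = 0.
So q_K = (71 - 2q_J)/5 and q_J = (88 - 2q_K)/10.
Substituting one into the other gives q_K = 267/23 and q_J = 149/23.
Total output Q = 416/23, so price P = 96 - 2·(416/23) = 1376/23.

59.83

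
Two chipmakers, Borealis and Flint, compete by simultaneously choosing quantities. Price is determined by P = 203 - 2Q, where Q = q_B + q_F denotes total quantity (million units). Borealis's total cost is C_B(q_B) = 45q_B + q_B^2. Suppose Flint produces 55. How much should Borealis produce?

With the rival's output fixed at 55, Borealis's profit is π_B = (203 - 2·55 - 2q_B)q_B - (45q_B + q_B²) = (93 - 2q_B)q_B - (45q_B + q_B²).
∂π_B/∂q_B = 48 - 6q_B = 0, so q_B = 8.

8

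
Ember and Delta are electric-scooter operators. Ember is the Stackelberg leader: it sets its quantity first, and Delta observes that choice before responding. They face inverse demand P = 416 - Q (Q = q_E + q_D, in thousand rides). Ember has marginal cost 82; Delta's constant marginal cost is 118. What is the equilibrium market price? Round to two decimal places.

Solve by backward induction. Given q_E, the follower Delta maximises π_D = (416 - q_E - q_D)q_D - 118q_D.
Setting the follower's marginal profit to zero, 298 - q_E - 2q_D = 0, i.e. q_D = (298 - q_E)/2.
The leader anticipates this reaction. Substituting into P = 416 - Q gives P = 267 - (1/2)q_E, so π_E = (267 - (1/2)q_E)q_E - 82q_E.
Maximising: ∂π_E/∂q_E = 185 - q_E = 0, giving q_E = 185.
Then q_D = (298 - 185)/2 = 113/2.
Total output Q = 483/2, so price P = 416 - 483/2 = 349/2.

174.50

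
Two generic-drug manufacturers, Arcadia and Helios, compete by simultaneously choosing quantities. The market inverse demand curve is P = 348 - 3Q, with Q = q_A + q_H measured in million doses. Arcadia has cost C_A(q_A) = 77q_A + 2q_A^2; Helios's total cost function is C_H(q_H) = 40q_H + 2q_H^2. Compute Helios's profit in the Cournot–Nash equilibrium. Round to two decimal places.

Arcadia's profit: π_A = (348 - 3Q)q_A - (77q_A + 2q_A²). Setting ∂π_A/∂q_A = 0: 271 - 10q_A - 3(q_H) = 0.
Helios's profit: π_H = (348 - 3Q)q_H - (40q_H + 2q_H²). Setting ∂π_H/∂q_H = 0: 308 - 10q_H - 3(q_A) = 0.
Rearranging gives the reaction functions q_A = (271 - 3q_H)/10 and q_H = (308 - 3q_A)/10.
Substituting one into the other gives q_A = 1786/91 and q_H = 24.9121.
Price P = 348 - 3·(579/13) = 214.3846.
Helios's profit: 214.3846·24.9121 - 40·24.9121 - 2·24.9121² = 3103.0606.

3103.06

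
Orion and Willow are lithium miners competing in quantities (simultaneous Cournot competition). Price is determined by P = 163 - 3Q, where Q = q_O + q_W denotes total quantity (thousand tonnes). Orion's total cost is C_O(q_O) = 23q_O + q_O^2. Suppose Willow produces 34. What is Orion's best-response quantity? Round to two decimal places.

4.75

With the rival's output fixed at 34, Orion's profit is π_O = (163 - 3·34 - 3q_O)q_O - (23q_O + q_O²) = (61 - 3q_O)q_O - (23q_O + q_O²).
∂π_O/∂q_O = 38 - 8q_O = 0, so q_O = 19/4.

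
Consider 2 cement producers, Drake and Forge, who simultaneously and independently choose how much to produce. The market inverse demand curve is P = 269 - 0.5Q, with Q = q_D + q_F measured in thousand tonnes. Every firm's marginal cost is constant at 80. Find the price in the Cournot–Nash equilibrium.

143

Each firm earns π_i = (269 - 0.5Q)q_i - 80q_i.
First-order condition (treating rivals' output as given): 189 - q_i - (1/2)q_j = 0.
By symmetry each firm produces the same amount; substituting q_j = q_i yields q_i = 189/(3/2) = 126.
Total output Q = 252, so price P = 269 - (1/2)·252 = 143.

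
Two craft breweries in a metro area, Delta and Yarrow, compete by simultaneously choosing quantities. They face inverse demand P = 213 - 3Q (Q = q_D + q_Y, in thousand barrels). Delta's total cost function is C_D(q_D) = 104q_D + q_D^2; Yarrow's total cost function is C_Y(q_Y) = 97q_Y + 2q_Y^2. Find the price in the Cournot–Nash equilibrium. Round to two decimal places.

156.25

Delta's profit: π_D = (213 - 3Q)q_D - (104q_D + q_D²). Setting ∂π_D/∂q_D = 0: 109 - 8q_D - 3(q_Y) = 0.
Yarrow's profit: π_Y = (213 - 3Q)q_Y - (97q_Y + 2q_Y²). Setting ∂π_Y/∂q_Y = 0: 116 - 10q_Y - 3(q_D) = 0.
Rearranging gives the reaction functions q_D = (109 - 3q_Y)/8 and q_Y = (116 - 3q_D)/10.
Substituting one into the other gives q_D = 742/71 and q_Y = 601/71.
Total output Q = 1343/71, so price P = 213 - 3·(1343/71) = 156.2535.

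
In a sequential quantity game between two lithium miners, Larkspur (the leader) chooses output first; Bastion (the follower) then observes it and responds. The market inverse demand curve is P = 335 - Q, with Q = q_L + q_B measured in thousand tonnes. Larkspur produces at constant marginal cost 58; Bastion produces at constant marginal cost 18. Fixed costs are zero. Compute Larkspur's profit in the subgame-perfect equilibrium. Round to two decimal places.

Solve by backward induction. Given q_L, the follower Bastion maximises π_B = (335 - q_L - q_B)q_B - 18q_B.
Setting the follower's marginal profit to zero, 317 - q_L - 2q_B = 0, i.e. q_B = (317 - q_L)/2.
The leader anticipates this reaction. Substituting into P = 335 - Q gives P = 353/2 - (1/2)q_L, so π_L = (353/2 - (1/2)q_L)q_L - 58q_L.
The leader's first-order condition 237/2 - q_L = 0 yields q_L = 237/2.
Then q_B = (317 - 237/2)/2 = 397/4.
Price P = 335 - 871/4 = 469/4.
Larkspur's profit: (469/4 - 58)·(237/2) = 7021.1250.

7021.13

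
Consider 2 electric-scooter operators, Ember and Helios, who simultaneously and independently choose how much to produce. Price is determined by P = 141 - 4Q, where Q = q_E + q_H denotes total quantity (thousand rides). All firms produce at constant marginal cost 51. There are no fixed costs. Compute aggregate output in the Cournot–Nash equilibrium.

Each firm earns π_i = (141 - 4Q)q_i - 51q_i.
First-order condition (treating rivals' output as given): 90 - 8q_i - 4q_j = 0.
With identical firms every q_j equals q_i, so q_j = q_i and 90 = 12q_i, giving q_i = 15/2.
Total output Q = 15/2 + 15/2 = 15.

15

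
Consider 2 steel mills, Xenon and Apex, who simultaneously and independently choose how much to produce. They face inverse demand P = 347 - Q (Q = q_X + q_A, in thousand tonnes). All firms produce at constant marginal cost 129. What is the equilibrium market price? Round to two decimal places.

201.67

Each firm earns π_i = (347 - Q)q_i - 129q_i.
Setting ∂π_i/∂q_i = 0 with rivals' quantities fixed: 218 - 2q_i - q_j = 0.
By symmetry each firm produces the same amount; substituting q_j = q_i yields q_i = 218/3.
Total output Q = 436/3, so price P = 347 - 436/3 = 605/3.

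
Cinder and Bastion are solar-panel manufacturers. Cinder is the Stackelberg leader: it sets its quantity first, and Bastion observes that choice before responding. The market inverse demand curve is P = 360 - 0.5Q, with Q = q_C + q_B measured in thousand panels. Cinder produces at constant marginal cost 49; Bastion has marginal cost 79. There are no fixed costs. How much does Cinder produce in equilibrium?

Solve by backward induction. Given q_C, the follower Bastion maximises π_B = (360 - (1/2)q_C - (1/2)q_B)q_B - 79q_B.
Setting the follower's marginal profit to zero, 281 - (1/2)q_C - q_B = 0, i.e. q_B = (281 - (1/2)q_C).
The leader anticipates this reaction. Substituting into P = 360 - 0.5Q gives P = 439/2 - (1/4)q_C, so π_C = (439/2 - (1/4)q_C)q_C - 49q_C.
Maximising: ∂π_C/∂q_C = 341/2 - (1/2)q_C = 0, giving q_C = 341.
Then q_B = (281 - (1/2)·341) = 221/2.

341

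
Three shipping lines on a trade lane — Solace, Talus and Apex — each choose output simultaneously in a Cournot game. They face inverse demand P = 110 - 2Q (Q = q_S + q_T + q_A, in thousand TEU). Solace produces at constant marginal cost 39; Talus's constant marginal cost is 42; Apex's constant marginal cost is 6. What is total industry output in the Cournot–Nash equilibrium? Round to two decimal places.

Solace's profit: π_S = (110 - 2Q)q_S - (39q_S). Setting ∂π_S/∂q_S = 0: 71 - 4q_S - 2(q_T + q_A) = 0.
Talus's first-order condition: 68 - 4q_T - 2(q_S + q_A) = 0.
Apex's first-order condition: 104 - 4q_A - 2(q_S + q_T) = 0.
Summing all 3 equations gives 243 − 8Q = 0, hence Q = 243/8.
Back-substituting: q_S = (71 − 243/4)/2 = 41/8, q_T = (68 − 243/4)/2 = 29/8, q_A = (104 − 243/4)/2 = 173/8.
Total output Q = 41/8 + 29/8 + 173/8 = 243/8.

30.38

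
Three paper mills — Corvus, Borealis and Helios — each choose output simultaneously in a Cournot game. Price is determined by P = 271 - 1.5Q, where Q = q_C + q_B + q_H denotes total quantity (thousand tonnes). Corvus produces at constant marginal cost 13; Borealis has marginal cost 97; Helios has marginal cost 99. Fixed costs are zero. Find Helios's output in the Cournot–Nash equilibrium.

Corvus's profit: π_C = (271 - 1.5Q)q_C - (13q_C). Setting ∂π_C/∂q_C = 0: 258 - 3q_C - (3/2)(q_B + q_H) = 0.
Borealis's first-order condition: 174 - 3q_B - (3/2)(q_C + q_H) = 0.
Helios's profit: π_H = (271 - 1.5Q)q_H - (99q_H). Setting ∂π_H/∂q_H = 0: 172 - 3q_H - (3/2)(q_C + q_B) = 0.
Adding the 3 first-order conditions: 604 − 6Q = 0, so Q = 302/3.
Back-substituting: q_C = (258 − 151)/(3/2) = 214/3, q_B = (174 − 151)/(3/2) = 46/3, q_H = (172 − 151)/(3/2) = 14.

14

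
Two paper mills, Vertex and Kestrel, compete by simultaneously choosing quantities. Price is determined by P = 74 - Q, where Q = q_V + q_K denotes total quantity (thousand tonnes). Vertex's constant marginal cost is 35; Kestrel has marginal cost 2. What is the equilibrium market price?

Vertex's profit: π_V = (74 - Q)q_V - (35q_V). Setting ∂π_V/∂q_V = 0: 39 - 2q_V - (q_K) = 0.
Kestrel's profit: π_K = (74 - Q)q_K - (2q_K). Setting ∂π_K/∂q_K = 0: 72 - 2q_K - (q_V) = 0.
Rearranging gives the reaction functions q_V = (39 - q_K)/2 and q_K = (72 - q_V)/2.
Solving the pair: q_V = 2, q_K = 35.
Total output Q = 37, so price P = 74 - 37 = 37.

37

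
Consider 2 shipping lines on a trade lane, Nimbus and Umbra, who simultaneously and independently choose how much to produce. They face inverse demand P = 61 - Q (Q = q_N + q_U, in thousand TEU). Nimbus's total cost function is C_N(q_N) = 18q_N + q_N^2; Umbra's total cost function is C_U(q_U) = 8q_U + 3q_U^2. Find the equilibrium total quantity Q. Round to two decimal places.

Nimbus's profit: π_N = (61 - Q)q_N - (18q_N + q_N²). Setting ∂π_N/∂q_N = 0: 43 - 4q_N - (q_U) = 0.
Umbra's profit: π_U = (61 - Q)q_U - (8q_U + 3q_U²). Setting ∂π_U/∂q_U = 0: 53 - 8q_U - (q_N) = 0.
Rearranging gives the reaction functions q_N = (43 - q_U)/4 and q_U = (53 - q_N)/8.
Substituting one into the other gives q_N = 291/31 and q_U = 169/31.
Total output Q = 291/31 + 169/31 = 460/31.

14.84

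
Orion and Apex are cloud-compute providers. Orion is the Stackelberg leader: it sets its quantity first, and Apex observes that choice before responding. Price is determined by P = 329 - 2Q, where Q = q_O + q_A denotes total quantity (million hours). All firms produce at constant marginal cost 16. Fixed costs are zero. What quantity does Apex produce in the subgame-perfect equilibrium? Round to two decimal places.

Solve by backward induction. Given q_O, the follower Apex maximises π_A = (329 - 2q_O - 2q_A)q_A - 16q_A.
Setting the follower's marginal profit to zero, 313 - 2q_O - 4q_A = 0, i.e. q_A = (313 - 2q_O)/4.
Orion substitutes q_A(q_O) into its own profit: π_O = q_O(329 - 2q_O - (313 - 2q_O)/2) - 16q_O = (345/2 - q_O)q_O - 16q_O.
The leader's first-order condition 313/2 - 2q_O = 0 yields q_O = 313/4.
Then q_A = (313 - 2·(313/4))/4 = 313/8.

39.13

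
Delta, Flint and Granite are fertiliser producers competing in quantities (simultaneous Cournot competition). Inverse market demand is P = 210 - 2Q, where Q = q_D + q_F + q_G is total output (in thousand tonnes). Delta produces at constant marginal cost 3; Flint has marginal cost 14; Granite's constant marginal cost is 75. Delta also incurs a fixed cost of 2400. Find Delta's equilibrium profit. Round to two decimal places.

228.13

Delta's profit: π_D = (210 - 2Q)q_D - (3q_D). Setting ∂π_D/∂q_D = 0: 207 - 4q_D - 2(q_F + q_G) = 0.
Flint's first-order condition: 196 - 4q_F - 2(q_D + q_G) = 0.
Granite's profit: π_G = (210 - 2Q)q_G - (75q_G). Setting ∂π_G/∂q_G = 0: 135 - 4q_G - 2(q_D + q_F) = 0.
Adding the 3 first-order conditions: 538 − 8Q = 0, so Q = 269/4.
Back-substituting: q_D = (207 − 269/2)/2 = 145/4, q_F = (196 − 269/2)/2 = 123/4, q_G = (135 − 269/2)/2 = 1/4.
Price P = 210 - 2·(269/4) = 151/2.
Delta's profit: (151/2 - 3)·(145/4) - 2400 = 1825/8.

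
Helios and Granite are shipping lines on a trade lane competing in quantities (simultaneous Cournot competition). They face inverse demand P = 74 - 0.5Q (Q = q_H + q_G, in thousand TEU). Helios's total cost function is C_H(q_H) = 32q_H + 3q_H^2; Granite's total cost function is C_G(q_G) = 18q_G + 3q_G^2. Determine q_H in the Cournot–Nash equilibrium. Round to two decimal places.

5.46

Helios's profit: π_H = (74 - 0.5Q)q_H - (32q_H + 3q_H²). Setting ∂π_H/∂q_H = 0: 42 - 7q_H - (1/2)(q_G) = 0.
Granite's profit: π_G = (74 - 0.5Q)q_G - (18q_G + 3q_G²). Setting ∂π_G/∂q_G = 0: 56 - 7q_G - (1/2)(q_H) = 0.
So q_H = (42 - (1/2)q_G)/7 and q_G = (56 - (1/2)q_H)/7.
Solving the pair: q_H = 1064/195, q_G = 1484/195.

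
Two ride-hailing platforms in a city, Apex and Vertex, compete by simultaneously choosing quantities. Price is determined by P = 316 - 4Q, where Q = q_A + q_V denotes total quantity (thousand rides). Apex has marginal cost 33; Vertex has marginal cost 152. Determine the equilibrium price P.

167

Apex's profit: π_A = (316 - 4Q)q_A - (33q_A). Setting ∂π_A/∂q_A = 0: 283 - 8q_A - 4(q_V) = 0.
Vertex's first-order condition: 164 - 8q_V - 4(q_A) = 0.
Rearranging gives the reaction functions q_A = (283 - 4q_V)/8 and q_V = (164 - 4q_A)/8.
Substituting one into the other gives q_A = 67/2 and q_V = 15/4.
Total output Q = 149/4, so price P = 316 - 4·(149/4) = 167.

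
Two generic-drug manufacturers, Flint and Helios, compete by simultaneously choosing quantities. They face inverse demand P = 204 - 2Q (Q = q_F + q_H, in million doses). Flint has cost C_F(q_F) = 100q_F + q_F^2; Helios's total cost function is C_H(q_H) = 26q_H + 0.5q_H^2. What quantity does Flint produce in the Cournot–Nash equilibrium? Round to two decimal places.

Flint's profit: π_F = (204 - 2Q)q_F - (100q_F + q_F²). Setting ∂π_F/∂q_F = 0: 104 - 6q_F - 2(q_H) = 0.
Helios's profit: π_H = (204 - 2Q)q_H - (26q_H + (1/2)q_H²). Setting ∂π_H/∂q_H = 0: 178 - 5q_H - 2(q_F) = 0.
Rearranging gives the reaction functions q_F = (104 - 2q_H)/6 and q_H = (178 - 2q_F)/5.
Solving the pair: q_F = 82/13, q_H = 430/13.

6.31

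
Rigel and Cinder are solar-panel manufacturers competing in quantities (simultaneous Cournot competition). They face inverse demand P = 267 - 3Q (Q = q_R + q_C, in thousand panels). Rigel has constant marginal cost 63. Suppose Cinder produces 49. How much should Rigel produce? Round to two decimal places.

9.50

With the rival's output fixed at 49, Rigel's profit is π_R = (267 - 3·49 - 3q_R)q_R - (63q_R) = (120 - 3q_R)q_R - (63q_R).
∂π_R/∂q_R = 57 - 6q_R = 0, so q_R = 19/2.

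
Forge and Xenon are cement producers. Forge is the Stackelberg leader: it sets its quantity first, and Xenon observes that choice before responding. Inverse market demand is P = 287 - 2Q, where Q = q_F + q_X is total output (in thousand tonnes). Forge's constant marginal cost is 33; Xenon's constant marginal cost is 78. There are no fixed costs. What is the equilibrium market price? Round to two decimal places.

Solve by backward induction. Given q_F, the follower Xenon maximises π_X = (287 - 2q_F - 2q_X)q_X - 78q_X.
Follower FOC: 209 - 2q_F - 4q_X = 0, so q_X(q_F) = (209 - 2q_F)/4.
The leader anticipates this reaction. Substituting into P = 287 - 2Q gives P = 365/2 - q_F, so π_F = (365/2 - q_F)q_F - 33q_F.
The leader's first-order condition 299/2 - 2q_F = 0 yields q_F = 299/4.
Then q_X = (209 - 2·(299/4))/4 = 119/8.
Total output Q = 717/8, so price P = 287 - 2·(717/8) = 431/4.

107.75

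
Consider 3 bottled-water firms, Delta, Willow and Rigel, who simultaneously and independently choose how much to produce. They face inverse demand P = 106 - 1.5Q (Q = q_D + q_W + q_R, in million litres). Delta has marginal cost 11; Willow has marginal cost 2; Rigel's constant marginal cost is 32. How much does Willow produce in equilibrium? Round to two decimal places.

23.83

Delta's profit: π_D = (106 - 1.5Q)q_D - (11q_D). Setting ∂π_D/∂q_D = 0: 95 - 3q_D - (3/2)(q_W + q_R) = 0.
Willow's profit: π_W = (106 - 1.5Q)q_W - (2q_W). Setting ∂π_W/∂q_W = 0: 104 - 3q_W - (3/2)(q_D + q_R) = 0.
Rigel's profit: π_R = (106 - 1.5Q)q_R - (32q_R). Setting ∂π_R/∂q_R = 0: 74 - 3q_R - (3/2)(q_D + q_W) = 0.
Adding the 3 first-order conditions: 273 − 6Q = 0, so Q = 91/2.
Back-substituting: q_D = (95 − 273/4)/(3/2) = 107/6, q_W = (104 − 273/4)/(3/2) = 143/6, q_R = (74 − 273/4)/(3/2) = 23/6.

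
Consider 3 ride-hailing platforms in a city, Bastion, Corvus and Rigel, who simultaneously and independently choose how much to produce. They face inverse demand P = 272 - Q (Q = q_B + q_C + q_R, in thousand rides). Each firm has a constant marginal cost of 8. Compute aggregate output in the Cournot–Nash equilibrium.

198

Each firm earns π_i = (272 - Q)q_i - 8q_i.
First-order condition (treating rivals' output as given): 264 - 2q_i - Σ_{j≠i} q_j = 0.
With identical firms every q_j equals q_i, so Σ_{j≠i} q_j = 2q_i and 264 = 4q_i, giving q_i = 66.
Total output Q = 66 + 66 + 66 = 198.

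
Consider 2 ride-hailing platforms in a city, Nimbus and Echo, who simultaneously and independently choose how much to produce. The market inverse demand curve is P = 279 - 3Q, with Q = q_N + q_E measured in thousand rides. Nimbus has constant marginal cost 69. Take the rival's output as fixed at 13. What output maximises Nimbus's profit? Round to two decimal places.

28.50

With the rival's output fixed at 13, Nimbus's profit is π_N = (279 - 3·13 - 3q_N)q_N - (69q_N) = (240 - 3q_N)q_N - (69q_N).
∂π_N/∂q_N = 171 - 6q_N = 0, so q_N = 57/2.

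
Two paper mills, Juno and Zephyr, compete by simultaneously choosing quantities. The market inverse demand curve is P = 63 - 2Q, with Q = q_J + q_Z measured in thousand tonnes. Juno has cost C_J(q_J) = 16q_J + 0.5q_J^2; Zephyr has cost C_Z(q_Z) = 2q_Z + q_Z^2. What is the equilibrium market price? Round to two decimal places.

34.46

Juno's profit: π_J = (63 - 2Q)q_J - (16q_J + (1/2)q_J²). Setting ∂π_J/∂q_J = 0: 47 - 5q_J - 2(q_Z) = 0.
Zephyr's profit: π_Z = (63 - 2Q)q_Z - (2q_Z + q_Z²). Setting ∂π_Z/∂q_Z = 0: 61 - 6q_Z - 2(q_J) = 0.
Rearranging gives the reaction functions q_J = (47 - 2q_Z)/5 and q_Z = (61 - 2q_J)/6.
Solving the pair: q_J = 80/13, q_Z = 211/26.
Total output Q = 371/26, so price P = 63 - 2·(371/26) = 448/13.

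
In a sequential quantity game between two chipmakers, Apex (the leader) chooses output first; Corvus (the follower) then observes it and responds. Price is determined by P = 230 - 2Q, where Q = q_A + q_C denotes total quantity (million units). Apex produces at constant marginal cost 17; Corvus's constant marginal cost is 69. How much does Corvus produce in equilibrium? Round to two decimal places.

7.13

The follower Corvus best-responds to any q_A: π_C = (230 - 2Q)q_C - 69q_C.
Setting the follower's marginal profit to zero, 161 - 2q_A - 4q_C = 0, i.e. q_C = (161 - 2q_A)/4.
Apex substitutes q_C(q_A) into its own profit: π_A = q_A(230 - 2q_A - (161 - 2q_A)/2) - 17q_A = (299/2 - q_A)q_A - 17q_A.
Maximising: ∂π_A/∂q_A = 265/2 - 2q_A = 0, giving q_A = 265/4.
Then q_C = (161 - 2·(265/4))/4 = 57/8.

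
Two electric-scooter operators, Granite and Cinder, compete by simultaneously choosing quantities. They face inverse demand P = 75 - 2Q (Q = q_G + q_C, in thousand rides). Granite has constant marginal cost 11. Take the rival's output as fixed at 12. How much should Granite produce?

10

With the rival's output fixed at 12, Granite's profit is π_G = (75 - 2·12 - 2q_G)q_G - (11q_G) = (51 - 2q_G)q_G - (11q_G).
∂π_G/∂q_G = 40 - 4q_G = 0, so q_G = 10.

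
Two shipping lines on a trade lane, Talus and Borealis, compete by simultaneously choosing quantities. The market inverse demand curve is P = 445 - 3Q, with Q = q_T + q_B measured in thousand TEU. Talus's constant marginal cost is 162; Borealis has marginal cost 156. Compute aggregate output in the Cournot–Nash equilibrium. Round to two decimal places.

63.56

Talus's profit: π_T = (445 - 3Q)q_T - (162q_T). Setting ∂π_T/∂q_T = 0: 283 - 6q_T - 3(q_B) = 0.
Borealis's first-order condition: 289 - 6q_B - 3(q_T) = 0.
Rearranging gives the reaction functions q_T = (283 - 3q_B)/6 and q_B = (289 - 3q_T)/6.
Solving the pair: q_T = 277/9, q_B = 295/9.
Total output Q = 277/9 + 295/9 = 572/9.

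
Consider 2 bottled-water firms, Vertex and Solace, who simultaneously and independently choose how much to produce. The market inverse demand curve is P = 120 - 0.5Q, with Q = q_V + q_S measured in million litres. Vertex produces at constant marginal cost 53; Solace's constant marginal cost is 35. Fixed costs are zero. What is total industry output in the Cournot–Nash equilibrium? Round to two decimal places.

Vertex's profit: π_V = (120 - 0.5Q)q_V - (53q_V). Setting ∂π_V/∂q_V = 0: 67 - q_V - (1/2)(q_S) = 0.
Solace's profit: π_S = (120 - 0.5Q)q_S - (35q_S). Setting ∂π_S/∂q_S = 0: 85 - q_S - (1/2)(q_V) = 0.
Rearranging gives the reaction functions q_V = (67 - (1/2)q_S) and q_S = (85 - (1/2)q_V).
Substituting one into the other gives q_V = 98/3 and q_S = 206/3.
Total output Q = 98/3 + 206/3 = 304/3.

101.33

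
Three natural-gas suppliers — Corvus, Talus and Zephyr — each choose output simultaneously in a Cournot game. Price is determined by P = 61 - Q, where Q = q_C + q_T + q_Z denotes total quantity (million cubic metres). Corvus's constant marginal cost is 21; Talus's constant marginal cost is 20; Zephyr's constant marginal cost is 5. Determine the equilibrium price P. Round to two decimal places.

Corvus's profit: π_C = (61 - Q)q_C - (21q_C). Setting ∂π_C/∂q_C = 0: 40 - 2q_C - (q_T + q_Z) = 0.
Talus's profit: π_T = (61 - Q)q_T - (20q_T). Setting ∂π_T/∂q_T = 0: 41 - 2q_T - (q_C + q_Z) = 0.
Zephyr's profit: π_Z = (61 - Q)q_Z - (5q_Z). Setting ∂π_Z/∂q_Z = 0: 56 - 2q_Z - (q_C + q_T) = 0.
Adding the 3 conditions: 137 − 2Q − 2Q = 0, i.e. Q = 137/4.
Back-substituting: q_C = (40 − 137/4) = 23/4, q_T = (41 − 137/4) = 27/4, q_Z = (56 − 137/4) = 87/4.
Total output Q = 137/4, so price P = 61 - 137/4 = 107/4.

26.75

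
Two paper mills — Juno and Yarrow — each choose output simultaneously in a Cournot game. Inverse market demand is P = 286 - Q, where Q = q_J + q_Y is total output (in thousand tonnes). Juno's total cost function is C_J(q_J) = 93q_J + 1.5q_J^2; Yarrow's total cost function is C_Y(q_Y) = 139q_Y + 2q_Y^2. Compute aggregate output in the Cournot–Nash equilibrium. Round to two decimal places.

53.55

Juno's profit: π_J = (286 - Q)q_J - (93q_J + (3/2)q_J²). Setting ∂π_J/∂q_J = 0: 193 - 5q_J - (q_Y) = 0.
Yarrow's profit: π_Y = (286 - Q)q_Y - (139q_Y + 2q_Y²). Setting ∂π_Y/∂q_Y = 0: 147 - 6q_Y - (q_J) = 0.
Best responses: q_J = (193 - q_Y)/5, q_Y = (147 - q_J)/6.
Solving the pair: q_J = 1011/29, q_Y = 542/29.
Total output Q = 1011/29 + 542/29 = 1553/29.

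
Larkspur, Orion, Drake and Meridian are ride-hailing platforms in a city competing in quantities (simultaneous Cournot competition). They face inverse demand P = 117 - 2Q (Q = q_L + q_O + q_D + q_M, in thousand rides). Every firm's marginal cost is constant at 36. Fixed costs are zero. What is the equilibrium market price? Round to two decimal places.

A representative firm's profit is π_i = q_i(117 - 2Q) - 36q_i.
Setting ∂π_i/∂q_i = 0 with rivals' quantities fixed: 81 - 4q_i - 2·Σ_{j≠i} q_j = 0.
With identical firms every q_j equals q_i, so Σ_{j≠i} q_j = 3q_i and 81 = 10q_i, giving q_i = 81/10.
Total output Q = 162/5, so price P = 117 - 2·(162/5) = 261/5.

52.20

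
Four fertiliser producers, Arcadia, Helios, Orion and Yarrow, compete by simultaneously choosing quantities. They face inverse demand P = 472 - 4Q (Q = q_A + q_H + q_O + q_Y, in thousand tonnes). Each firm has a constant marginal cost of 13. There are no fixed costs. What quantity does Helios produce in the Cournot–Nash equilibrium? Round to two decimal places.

A representative firm's profit is π_i = q_i(472 - 4Q) - 13q_i.
Setting ∂π_i/∂q_i = 0 with rivals' quantities fixed: 459 - 8q_i - 4·Σ_{j≠i} q_j = 0.
With identical firms every q_j equals q_i, so Σ_{j≠i} q_j = 3q_i and 459 = 20q_i, giving q_i = 459/20.

22.95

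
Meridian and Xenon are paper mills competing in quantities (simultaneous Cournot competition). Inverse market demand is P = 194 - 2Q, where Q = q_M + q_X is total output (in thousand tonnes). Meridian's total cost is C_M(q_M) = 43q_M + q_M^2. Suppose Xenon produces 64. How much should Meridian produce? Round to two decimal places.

With the rival's output fixed at 64, Meridian's profit is π_M = (194 - 2·64 - 2q_M)q_M - (43q_M + q_M²) = (66 - 2q_M)q_M - (43q_M + q_M²).
∂π_M/∂q_M = 23 - 6q_M = 0, so q_M = 23/6.

3.83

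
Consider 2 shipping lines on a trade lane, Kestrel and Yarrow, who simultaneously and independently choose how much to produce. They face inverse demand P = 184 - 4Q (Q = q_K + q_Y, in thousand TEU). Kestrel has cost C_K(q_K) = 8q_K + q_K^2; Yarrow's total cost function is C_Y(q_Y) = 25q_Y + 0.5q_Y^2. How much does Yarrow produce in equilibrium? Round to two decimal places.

Kestrel's profit: π_K = (184 - 4Q)q_K - (8q_K + q_K²). Setting ∂π_K/∂q_K = 0: 176 - 10q_K - 4(q_Y) = 0.
Yarrow's first-order condition: 159 - 9q_Y - 4(q_K) = 0.
Rearranging gives the reaction functions q_K = (176 - 4q_Y)/10 and q_Y = (159 - 4q_K)/9.
Substituting one into the other gives q_K = 474/37 and q_Y = 443/37.

11.97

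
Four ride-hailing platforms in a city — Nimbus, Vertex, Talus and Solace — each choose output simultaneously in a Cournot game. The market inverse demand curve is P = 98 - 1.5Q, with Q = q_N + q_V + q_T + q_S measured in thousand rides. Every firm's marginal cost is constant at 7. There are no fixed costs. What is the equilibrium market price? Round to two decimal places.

25.20

A representative firm's profit is π_i = q_i(98 - 1.5Q) - 7q_i.
Setting ∂π_i/∂q_i = 0 with rivals' quantities fixed: 91 - 3q_i - (3/2)·Σ_{j≠i} q_j = 0.
By symmetry each firm produces the same amount; substituting Σ_{j≠i} q_j = 3q_i yields q_i = 91/(15/2) = 182/15.
Total output Q = 728/15, so price P = 98 - (3/2)·(728/15) = 126/5.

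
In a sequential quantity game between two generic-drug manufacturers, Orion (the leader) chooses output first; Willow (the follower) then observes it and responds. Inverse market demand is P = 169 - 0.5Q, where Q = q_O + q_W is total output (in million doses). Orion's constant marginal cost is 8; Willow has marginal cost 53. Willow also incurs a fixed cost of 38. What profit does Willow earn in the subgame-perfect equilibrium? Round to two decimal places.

The follower Willow best-responds to any q_O: π_W = (169 - 0.5Q)q_W - 53q_W.
∂π_W/∂q_W = 116 - (1/2)q_O - q_W = 0 gives the reaction function q_W = (116 - (1/2)q_O).
Orion substitutes q_W(q_O) into its own profit: π_O = q_O(169 - (1/2)q_O - (116 - (1/2)q_O)/2) - 8q_O = (111 - (1/4)q_O)q_O - 8q_O.
Maximising: ∂π_O/∂q_O = 103 - (1/2)q_O = 0, giving q_O = 206.
Then q_W = (116 - (1/2)·206) = 13.
Price P = 169 - (1/2)·219 = 119/2.
Willow's profit: (119/2 - 53)·13 - 38 = 93/2.

46.50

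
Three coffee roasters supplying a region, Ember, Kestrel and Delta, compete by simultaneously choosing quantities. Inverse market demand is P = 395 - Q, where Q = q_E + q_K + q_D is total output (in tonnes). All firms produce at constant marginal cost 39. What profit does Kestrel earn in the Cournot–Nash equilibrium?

7921

Each firm earns π_i = (395 - Q)q_i - 39q_i.
First-order condition (treating rivals' output as given): 356 - 2q_i - Σ_{j≠i} q_j = 0.
By symmetry each firm produces the same amount; substituting Σ_{j≠i} q_j = 2q_i yields q_i = 356/4 = 89.
Price P = 395 - 267 = 128.
Kestrel's profit: (128 - 39)·89 = 7921.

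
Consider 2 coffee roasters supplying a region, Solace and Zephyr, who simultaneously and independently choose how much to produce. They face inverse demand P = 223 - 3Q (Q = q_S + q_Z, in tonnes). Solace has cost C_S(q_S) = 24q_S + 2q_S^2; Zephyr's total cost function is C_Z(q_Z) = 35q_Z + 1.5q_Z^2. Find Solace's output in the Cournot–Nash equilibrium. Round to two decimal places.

Solace's profit: π_S = (223 - 3Q)q_S - (24q_S + 2q_S²). Setting ∂π_S/∂q_S = 0: 199 - 10q_S - 3(q_Z) = 0.
Zephyr's first-order condition: 188 - 9q_Z - 3(q_S) = 0.
Rearranging gives the reaction functions q_S = (199 - 3q_Z)/10 and q_Z = (188 - 3q_S)/9.
Solving the pair: q_S = 409/27, q_Z = 1283/81.

15.15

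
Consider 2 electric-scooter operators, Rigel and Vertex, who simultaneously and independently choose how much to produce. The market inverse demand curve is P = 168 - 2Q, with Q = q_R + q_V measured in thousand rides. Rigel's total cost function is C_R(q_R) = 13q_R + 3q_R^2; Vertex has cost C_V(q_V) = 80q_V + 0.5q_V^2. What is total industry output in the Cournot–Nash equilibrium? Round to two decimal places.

25.41

Rigel's profit: π_R = (168 - 2Q)q_R - (13q_R + 3q_R²). Setting ∂π_R/∂q_R = 0: 155 - 10q_R - 2(q_V) = 0.
Vertex's first-order condition: 88 - 5q_V - 2(q_R) = 0.
Best responses: q_R = (155 - 2q_V)/10, q_V = (88 - 2q_R)/5.
Substituting one into the other gives q_R = 599/46 and q_V = 285/23.
Total output Q = 599/46 + 285/23 = 1169/46.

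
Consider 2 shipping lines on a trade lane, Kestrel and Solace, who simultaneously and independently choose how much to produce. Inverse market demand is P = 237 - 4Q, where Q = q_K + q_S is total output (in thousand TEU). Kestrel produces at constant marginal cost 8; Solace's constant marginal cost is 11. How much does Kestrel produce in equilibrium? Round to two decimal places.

Kestrel's profit: π_K = (237 - 4Q)q_K - (8q_K). Setting ∂π_K/∂q_K = 0: 229 - 8q_K - 4(q_S) = 0.
Solace's first-order condition: 226 - 8q_S - 4(q_K) = 0.
So q_K = (229 - 4q_S)/8 and q_S = (226 - 4q_K)/8.
Solving the pair: q_K = 58/3, q_S = 223/12.

19.33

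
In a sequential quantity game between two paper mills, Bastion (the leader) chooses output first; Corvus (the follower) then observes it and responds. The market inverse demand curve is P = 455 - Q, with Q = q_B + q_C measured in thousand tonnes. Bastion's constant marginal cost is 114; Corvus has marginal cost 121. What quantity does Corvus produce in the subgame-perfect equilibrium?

80

The follower Corvus best-responds to any q_B: π_C = (455 - Q)q_C - 121q_C.
∂π_C/∂q_C = 334 - q_B - 2q_C = 0 gives the reaction function q_C = (334 - q_B)/2.
Bastion substitutes q_C(q_B) into its own profit: π_B = q_B(455 - q_B - (334 - q_B)/2) - 114q_B = (288 - (1/2)q_B)q_B - 114q_B.
Leader FOC: 174 - q_B = 0, so q_B = 174.
Then q_C = (334 - 174)/2 = 80.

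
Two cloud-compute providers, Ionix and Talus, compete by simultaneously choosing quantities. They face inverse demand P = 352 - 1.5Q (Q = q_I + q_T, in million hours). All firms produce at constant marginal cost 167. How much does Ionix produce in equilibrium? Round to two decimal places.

41.11

A representative firm's profit is π_i = q_i(352 - 1.5Q) - 167q_i.
First-order condition (treating rivals' output as given): 185 - 3q_i - (3/2)q_j = 0.
By symmetry each firm produces the same amount; substituting q_j = q_i yields q_i = 185/(9/2) = 370/9.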